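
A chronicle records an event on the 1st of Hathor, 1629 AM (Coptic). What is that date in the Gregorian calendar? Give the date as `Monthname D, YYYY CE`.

November 10, 1912 CE

Both dates share Julian Day Number 2419717; in the Gregorian calendar that is 10 November 1912 CE.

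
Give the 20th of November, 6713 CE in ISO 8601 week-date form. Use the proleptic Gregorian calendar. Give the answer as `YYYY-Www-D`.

The weekday is Thursday (ISO weekday 4).
That Thursday belongs to ISO week 47 of ISO year 6713.

6713-W47-4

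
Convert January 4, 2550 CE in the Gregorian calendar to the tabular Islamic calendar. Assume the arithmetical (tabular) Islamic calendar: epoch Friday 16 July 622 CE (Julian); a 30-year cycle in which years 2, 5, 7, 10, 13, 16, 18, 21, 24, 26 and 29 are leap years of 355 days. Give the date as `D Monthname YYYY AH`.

14 Sha'ban 1987 AH

Both dates share Julian Day Number 2652432; in the tabular Islamic calendar that is 14 Sha'ban 1987 AH.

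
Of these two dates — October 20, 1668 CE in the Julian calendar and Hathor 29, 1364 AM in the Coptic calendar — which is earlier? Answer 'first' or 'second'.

First date → JDN 2330588; second date → JDN 2322954.
JDN 2322954 < JDN 2330588, so the second date is earlier.

second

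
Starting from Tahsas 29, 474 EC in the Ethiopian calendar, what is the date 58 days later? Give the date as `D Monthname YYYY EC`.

The starting date is JDN 1897102; 1897102 + 58 = 1897160.
JDN 1897160 corresponds to 27 Yekatit 474 EC.

27 Yekatit 474 EC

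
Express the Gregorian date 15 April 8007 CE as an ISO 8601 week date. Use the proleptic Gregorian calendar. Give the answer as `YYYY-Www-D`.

8007-W15-7

The weekday is Sunday (ISO weekday 7).
That Sunday belongs to ISO week 15 of ISO year 8007.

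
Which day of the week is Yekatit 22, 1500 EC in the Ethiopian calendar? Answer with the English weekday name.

Thursday

Equivalently 27 February 1508 Gregorian, JDN 2271902.
2271902 ≡ 3 (mod 7); counting from Monday = 0 gives Thursday.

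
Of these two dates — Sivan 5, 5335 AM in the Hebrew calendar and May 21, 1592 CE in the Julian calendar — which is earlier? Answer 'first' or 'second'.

first

The two dates have Julian Day Numbers 2296460 and 2302677 respectively.
Since 2296460 < 2302677, the first date comes first.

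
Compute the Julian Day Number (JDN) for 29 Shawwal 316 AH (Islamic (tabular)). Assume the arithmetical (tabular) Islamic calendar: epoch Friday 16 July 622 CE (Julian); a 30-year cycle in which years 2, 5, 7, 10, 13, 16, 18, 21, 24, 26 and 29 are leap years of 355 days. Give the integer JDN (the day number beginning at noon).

2060359

In the proleptic Gregorian calendar the same day is 20 December 928.
JDN 2451545 is 1 January 2000 CE (Gregorian); the target day is −391186 days from there, so JDN = 2060359.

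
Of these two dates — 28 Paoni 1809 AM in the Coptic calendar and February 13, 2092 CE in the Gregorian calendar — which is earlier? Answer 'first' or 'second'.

second

Converting both to JDN: 2485699 vs 2485191; the smaller is the second.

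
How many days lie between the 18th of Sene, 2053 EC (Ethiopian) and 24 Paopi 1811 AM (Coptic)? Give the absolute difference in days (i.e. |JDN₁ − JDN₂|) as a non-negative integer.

12184

JDN of the first date = 2474001.
JDN of the second date = 2486185.
|2486185 − 2474001| = 12184.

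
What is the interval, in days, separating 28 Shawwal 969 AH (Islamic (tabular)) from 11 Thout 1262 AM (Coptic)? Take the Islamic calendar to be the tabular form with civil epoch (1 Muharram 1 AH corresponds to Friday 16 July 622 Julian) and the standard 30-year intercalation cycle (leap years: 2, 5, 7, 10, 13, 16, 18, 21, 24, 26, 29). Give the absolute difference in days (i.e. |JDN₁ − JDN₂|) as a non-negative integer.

JDN of the first date = 2291760.
JDN of the second date = 2285620.
|2285620 − 2291760| = 6140.

6140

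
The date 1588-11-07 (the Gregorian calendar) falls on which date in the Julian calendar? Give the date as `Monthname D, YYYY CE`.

October 28, 1588 CE

The Julian–Gregorian offset here is 10 days (Julian trailing).
7 November 1588 Gregorian − 10 days → 28 October 1588 Julian.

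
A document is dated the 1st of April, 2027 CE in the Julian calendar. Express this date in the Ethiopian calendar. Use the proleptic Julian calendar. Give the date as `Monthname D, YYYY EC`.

Both dates share Julian Day Number 2461510; in the Ethiopian calendar that is 6 Miyazya 2019 EC.

Miyazya 6, 2019 EC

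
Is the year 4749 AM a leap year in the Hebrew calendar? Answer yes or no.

no

Hebrew year 4749 is year 18 of its 19-year Metonic cycle; leap years are at positions 3, 6, 8, 11, 14, 17, 19, so it is a common year (12 months).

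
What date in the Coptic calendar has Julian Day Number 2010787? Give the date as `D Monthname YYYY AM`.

1 Parmouti 509 AM

The proleptic Gregorian equivalent of JDN 2010787 is 31 March 793.
In the Coptic calendar that day is 1 Parmouti 509 AM.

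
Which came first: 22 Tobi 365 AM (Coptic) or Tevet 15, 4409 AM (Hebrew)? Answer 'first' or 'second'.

First date → JDN 1958122; second date → JDN 1958109.
JDN 1958109 < JDN 1958122, so the second date is earlier.

second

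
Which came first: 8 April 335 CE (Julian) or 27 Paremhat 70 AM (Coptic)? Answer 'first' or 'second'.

The two dates have Julian Day Numbers 1843514 and 1850438 respectively.
Since 1843514 < 1850438, the first date comes first.

first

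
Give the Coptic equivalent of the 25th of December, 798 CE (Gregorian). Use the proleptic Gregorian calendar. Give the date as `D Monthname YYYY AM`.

25 Koiak 515 AM

Both dates share Julian Day Number 2012882; in the Coptic calendar that is 25 Koiak 515 AM.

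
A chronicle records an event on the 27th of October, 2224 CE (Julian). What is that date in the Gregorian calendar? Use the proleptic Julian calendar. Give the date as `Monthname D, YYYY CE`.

For dates in this range the Gregorian date is 15 days ahead of the Julian.
27 October 2224 Julian + 15 days → 11 November 2224 Gregorian.

November 11, 2224 CE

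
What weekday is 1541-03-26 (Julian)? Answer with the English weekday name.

Saturday

In the proleptic Gregorian calendar this is 5 April 1541 (JDN 2283993).
JDN 2283993 mod 7 = 5, and JDN 0 was a Monday, so this is a Saturday.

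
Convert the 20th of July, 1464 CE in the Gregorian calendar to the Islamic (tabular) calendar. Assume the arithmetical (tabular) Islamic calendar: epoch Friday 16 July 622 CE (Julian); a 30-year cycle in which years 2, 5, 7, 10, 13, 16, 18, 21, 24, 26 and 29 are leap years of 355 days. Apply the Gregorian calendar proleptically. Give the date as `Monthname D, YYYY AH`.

Dhu al-Qa'dah 6, 868 AH

Both dates share Julian Day Number 2255976; in the tabular Islamic calendar that is 6 Dhu al-Qa'dah 868 AH.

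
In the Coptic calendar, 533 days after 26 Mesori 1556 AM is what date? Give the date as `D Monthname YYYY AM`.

9 Meshir 1558 AM

JDN of 26 Mesori 1556 AM = 2393349.
2393349 + 533 = 2393882.
JDN 2393882 in the Coptic calendar is 9 Meshir 1558 AM.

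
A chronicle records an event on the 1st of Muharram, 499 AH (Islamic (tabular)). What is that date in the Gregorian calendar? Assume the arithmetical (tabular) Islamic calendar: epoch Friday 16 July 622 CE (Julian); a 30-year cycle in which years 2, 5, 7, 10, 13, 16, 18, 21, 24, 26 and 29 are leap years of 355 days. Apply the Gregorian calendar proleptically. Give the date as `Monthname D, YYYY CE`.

September 20, 1105 CE

Julian Day Number of the source date = 2124915.
Converting JDN 2124915 to the Gregorian calendar gives 20 September 1105 CE.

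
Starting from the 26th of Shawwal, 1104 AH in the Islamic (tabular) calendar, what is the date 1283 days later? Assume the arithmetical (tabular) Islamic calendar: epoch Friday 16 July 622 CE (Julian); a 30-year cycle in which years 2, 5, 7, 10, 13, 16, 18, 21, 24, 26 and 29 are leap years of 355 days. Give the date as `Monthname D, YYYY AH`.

Jumada al-Thani 9, 1108 AH

Counting 1283 days forward from JDN 2339597 reaches JDN 2340880, which is Jumada al-Thani 9, 1108 AH.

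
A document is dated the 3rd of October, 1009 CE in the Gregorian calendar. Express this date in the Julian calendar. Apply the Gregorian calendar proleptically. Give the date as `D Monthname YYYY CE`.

At this point the Julian calendar is 6 days behind the Gregorian.
3 October 1009 Gregorian − 6 days → 27 September 1009 Julian.

27 September 1009 CE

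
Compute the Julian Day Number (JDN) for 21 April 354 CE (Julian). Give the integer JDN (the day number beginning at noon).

Equivalently 22 April 354 (proleptic Gregorian).
JDN 2451545 is 1 January 2000 CE (Gregorian); the target day is −601078 days from there, so JDN = 1850467.

1850467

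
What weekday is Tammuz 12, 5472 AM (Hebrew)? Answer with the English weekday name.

Saturday

Equivalently 16 July 1712 Gregorian, JDN 2346552.
2346552 ≡ 5 (mod 7); counting from Monday = 0 gives Saturday.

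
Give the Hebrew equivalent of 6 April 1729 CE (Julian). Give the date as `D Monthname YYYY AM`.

18 Nisan 5489 AM

Both dates share Julian Day Number 2352671; in the Hebrew calendar that is 18 Nisan 5489 AM.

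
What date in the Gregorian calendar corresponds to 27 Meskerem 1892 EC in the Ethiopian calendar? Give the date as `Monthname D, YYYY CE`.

October 7, 1899 CE

Both dates share Julian Day Number 2414935; in the Gregorian calendar that is 7 October 1899 CE.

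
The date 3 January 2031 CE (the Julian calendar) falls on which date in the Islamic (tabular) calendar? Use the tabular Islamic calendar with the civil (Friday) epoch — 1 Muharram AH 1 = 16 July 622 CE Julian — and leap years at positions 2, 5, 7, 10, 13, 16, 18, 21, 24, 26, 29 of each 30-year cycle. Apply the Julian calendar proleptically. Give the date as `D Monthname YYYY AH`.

Both dates share Julian Day Number 2462883; in the tabular Islamic calendar that is 22 Ramadan 1452 AH.

22 Ramadan 1452 AH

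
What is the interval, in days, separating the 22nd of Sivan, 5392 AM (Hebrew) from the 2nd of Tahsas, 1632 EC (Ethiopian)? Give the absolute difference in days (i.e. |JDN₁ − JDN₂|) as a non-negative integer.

JDN of the first date = 2317298.
JDN of the second date = 2320035.
|2320035 − 2317298| = 2737.

2737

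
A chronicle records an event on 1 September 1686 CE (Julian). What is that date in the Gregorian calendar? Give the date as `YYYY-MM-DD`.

The Julian–Gregorian offset here is 10 days (Julian trailing).
1 September 1686 Julian + 10 days → 11 September 1686 Gregorian.

1686-09-11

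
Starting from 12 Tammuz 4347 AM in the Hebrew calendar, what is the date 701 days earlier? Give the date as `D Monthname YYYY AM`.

19 Av 4345 AM

JDN of 12 Tammuz 4347 AM = 1935633.
1935633 − 701 = 1934932.
JDN 1934932 in the Hebrew calendar is 19 Av 4345 AM.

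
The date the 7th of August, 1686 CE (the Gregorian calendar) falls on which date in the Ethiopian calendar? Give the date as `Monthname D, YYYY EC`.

Both dates share Julian Day Number 2337078; in the Ethiopian calendar that is 4 Nehase 1678 EC.

Nehase 4, 1678 EC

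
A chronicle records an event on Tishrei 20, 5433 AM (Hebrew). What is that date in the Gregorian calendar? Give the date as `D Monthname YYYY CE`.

11 October 1672 CE

Both dates share Julian Day Number 2332030; in the Gregorian calendar that is 11 October 1672 CE.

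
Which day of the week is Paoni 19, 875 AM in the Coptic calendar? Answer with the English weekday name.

Equivalently 20 June 1159 Gregorian, JDN 2144546.
2144546 ≡ 5 (mod 7); counting from Monday = 0 gives Saturday.

Saturday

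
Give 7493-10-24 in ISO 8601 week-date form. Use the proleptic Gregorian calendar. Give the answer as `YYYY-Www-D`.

7493-W43-2

The weekday is Tuesday (ISO weekday 2).
That Tuesday belongs to ISO week 43 of ISO year 7493.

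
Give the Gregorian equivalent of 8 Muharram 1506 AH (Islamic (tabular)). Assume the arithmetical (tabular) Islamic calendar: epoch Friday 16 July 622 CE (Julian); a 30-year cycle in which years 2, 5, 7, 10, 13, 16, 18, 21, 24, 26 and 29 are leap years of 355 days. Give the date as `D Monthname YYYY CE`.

1 October 2082 CE

Julian Day Number of the source date = 2481769.
Converting JDN 2481769 to the Gregorian calendar gives 1 October 2082 CE.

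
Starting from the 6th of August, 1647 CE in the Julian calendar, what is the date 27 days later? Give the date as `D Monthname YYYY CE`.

2 September 1647 CE

Counting 27 days forward from JDN 2322842 reaches JDN 2322869, which is 2 September 1647 CE.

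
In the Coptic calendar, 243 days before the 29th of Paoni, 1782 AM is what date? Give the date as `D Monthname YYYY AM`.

Counting 243 days back from JDN 2475838 reaches JDN 2475595, which is 26 Paopi 1782 AM.

26 Paopi 1782 AM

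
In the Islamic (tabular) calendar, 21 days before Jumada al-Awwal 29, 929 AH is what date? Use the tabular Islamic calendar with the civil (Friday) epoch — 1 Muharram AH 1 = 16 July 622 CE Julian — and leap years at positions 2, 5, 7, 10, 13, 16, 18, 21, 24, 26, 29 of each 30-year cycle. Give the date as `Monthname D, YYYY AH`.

Jumada al-Awwal 8, 929 AH

Counting 21 days back from JDN 2277438 reaches JDN 2277417, which is Jumada al-Awwal 8, 929 AH.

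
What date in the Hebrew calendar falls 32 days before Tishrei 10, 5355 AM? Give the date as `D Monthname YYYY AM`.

The starting date is JDN 2303523; 2303523 − 32 = 2303491.
JDN 2303491 corresponds to 7 Elul 5354 AM.

7 Elul 5354 AM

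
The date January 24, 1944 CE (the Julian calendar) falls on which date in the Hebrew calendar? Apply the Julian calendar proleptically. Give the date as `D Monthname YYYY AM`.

12 Shevat 5704 AM

The source date corresponds to 6 February 1944 in the Gregorian calendar (JDN 2431127).
That day falls on 12 Shevat 5704 AM in the Hebrew calendar.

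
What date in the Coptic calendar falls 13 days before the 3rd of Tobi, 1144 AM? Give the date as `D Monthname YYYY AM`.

20 Koiak 1144 AM

Counting 13 days back from JDN 2242633 reaches JDN 2242620, which is 20 Koiak 1144 AM.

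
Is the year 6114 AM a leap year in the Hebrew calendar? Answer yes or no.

no

Hebrew year 6114 is year 15 of its 19-year Metonic cycle; leap years are at positions 3, 6, 8, 11, 14, 17, 19, so it is a common year (12 months).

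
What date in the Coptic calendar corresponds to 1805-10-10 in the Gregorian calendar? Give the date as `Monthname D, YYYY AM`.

Both dates share Julian Day Number 2380605; in the Coptic calendar that is 1 Paopi 1522 AM.

Paopi 1, 1522 AM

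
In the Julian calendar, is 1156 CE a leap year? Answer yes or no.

yes

1156 mod 4 = 0, so it is a leap year in the Julian calendar.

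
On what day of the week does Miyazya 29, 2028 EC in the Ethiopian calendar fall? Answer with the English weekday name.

This is JDN 2464821 (7 May 2036 Gregorian).
JDN 2464821 mod 7 = 2, and JDN 0 was a Monday, so this is a Wednesday.

Wednesday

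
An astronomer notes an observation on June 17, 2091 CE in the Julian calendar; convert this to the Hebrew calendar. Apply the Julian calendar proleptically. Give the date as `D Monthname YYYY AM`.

14 Tammuz 5851 AM

Julian Day Number of the source date = 2484963.
Converting JDN 2484963 to the Hebrew calendar gives 14 Tammuz 5851 AM.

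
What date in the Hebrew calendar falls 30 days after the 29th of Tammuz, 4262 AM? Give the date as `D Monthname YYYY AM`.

30 Av 4262 AM

Counting 30 days forward from JDN 1904615 reaches JDN 1904645, which is 30 Av 4262 AM.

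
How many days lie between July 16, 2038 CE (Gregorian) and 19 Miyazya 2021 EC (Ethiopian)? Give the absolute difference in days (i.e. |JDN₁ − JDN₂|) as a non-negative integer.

First date → JDN 2465621; second date → JDN 2462254.
The interval is |2465621 − 2462254| = 3367 days.

3367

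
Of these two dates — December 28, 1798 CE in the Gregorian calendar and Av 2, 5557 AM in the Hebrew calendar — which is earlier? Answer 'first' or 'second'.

First date → JDN 2378128; second date → JDN 2377607.
JDN 2377607 < JDN 2378128, so the second date is earlier.

second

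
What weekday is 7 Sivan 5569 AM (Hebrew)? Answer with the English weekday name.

This is JDN 2381925 (22 May 1809 Gregorian).
2381925 ≡ 0 (mod 7); counting from Monday = 0 gives Monday.

Monday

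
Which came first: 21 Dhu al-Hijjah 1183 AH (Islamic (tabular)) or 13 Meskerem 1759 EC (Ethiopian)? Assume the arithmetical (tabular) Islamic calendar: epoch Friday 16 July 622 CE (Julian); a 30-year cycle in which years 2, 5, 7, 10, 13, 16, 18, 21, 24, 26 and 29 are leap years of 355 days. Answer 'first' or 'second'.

Converting both to JDN: 2367646 vs 2366342; the smaller is the second.

second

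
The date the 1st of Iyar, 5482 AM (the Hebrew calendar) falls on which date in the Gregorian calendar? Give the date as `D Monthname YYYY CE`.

18 April 1722 CE

Julian Day Number of the source date = 2350115.
Converting JDN 2350115 to the Gregorian calendar gives 18 April 1722 CE.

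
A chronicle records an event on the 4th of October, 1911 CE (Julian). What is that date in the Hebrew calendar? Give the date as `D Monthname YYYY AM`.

Both dates share Julian Day Number 2419327; in the Hebrew calendar that is 25 Tishrei 5672 AM.

25 Tishrei 5672 AM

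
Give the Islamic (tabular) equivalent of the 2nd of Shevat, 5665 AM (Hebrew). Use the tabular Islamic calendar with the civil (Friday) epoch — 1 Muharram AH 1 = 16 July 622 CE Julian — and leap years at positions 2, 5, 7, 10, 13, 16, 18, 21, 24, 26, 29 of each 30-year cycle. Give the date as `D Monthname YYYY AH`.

2 Dhu al-Qa'dah 1322 AH

The source date corresponds to 8 January 1905 in the Gregorian calendar (JDN 2416854).
That day falls on 2 Dhu al-Qa'dah 1322 AH in the tabular Islamic calendar.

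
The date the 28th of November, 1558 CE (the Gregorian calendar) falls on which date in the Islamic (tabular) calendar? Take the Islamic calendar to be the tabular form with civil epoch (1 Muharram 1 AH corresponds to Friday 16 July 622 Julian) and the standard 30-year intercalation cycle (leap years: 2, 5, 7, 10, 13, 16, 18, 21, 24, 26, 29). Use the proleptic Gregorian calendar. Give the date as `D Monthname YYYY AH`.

6 Safar 966 AH

Julian Day Number of the source date = 2290439.
Converting JDN 2290439 to the tabular Islamic calendar gives 6 Safar 966 AH.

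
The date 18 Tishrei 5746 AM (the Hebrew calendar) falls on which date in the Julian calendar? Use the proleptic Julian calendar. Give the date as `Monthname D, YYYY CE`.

Julian Day Number of the source date = 2446342.
Converting JDN 2446342 to the Julian calendar gives 20 September 1985 CE.

September 20, 1985 CE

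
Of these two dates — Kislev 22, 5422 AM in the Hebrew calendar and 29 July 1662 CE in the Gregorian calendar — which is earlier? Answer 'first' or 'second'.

first

The two dates have Julian Day Numbers 2328076 and 2328303 respectively.
Since 2328076 < 2328303, the first date comes first.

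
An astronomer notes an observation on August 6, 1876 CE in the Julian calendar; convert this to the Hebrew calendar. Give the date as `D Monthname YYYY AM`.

The source date corresponds to 18 August 1876 in the Gregorian calendar (JDN 2406485).
That day falls on 28 Av 5636 AM in the Hebrew calendar.

28 Av 5636 AM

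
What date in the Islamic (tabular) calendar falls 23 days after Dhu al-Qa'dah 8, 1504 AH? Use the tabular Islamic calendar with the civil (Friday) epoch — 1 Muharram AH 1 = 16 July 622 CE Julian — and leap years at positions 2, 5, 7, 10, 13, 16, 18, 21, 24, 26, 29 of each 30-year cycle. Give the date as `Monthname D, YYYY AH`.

Dhu al-Hijjah 1, 1504 AH

JDN of Dhu al-Qa'dah 8, 1504 AH = 2481355.
2481355 + 23 = 2481378.
JDN 2481378 in the tabular Islamic calendar is Dhu al-Hijjah 1, 1504 AH.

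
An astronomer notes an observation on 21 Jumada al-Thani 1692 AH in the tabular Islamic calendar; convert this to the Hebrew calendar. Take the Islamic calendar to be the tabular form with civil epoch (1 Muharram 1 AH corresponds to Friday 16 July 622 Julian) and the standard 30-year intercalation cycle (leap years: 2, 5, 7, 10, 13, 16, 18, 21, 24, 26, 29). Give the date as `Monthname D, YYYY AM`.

The source date corresponds to 27 August 2263 in the Gregorian calendar (JDN 2547842).
That day falls on 21 Av 6023 AM in the Hebrew calendar.

Av 21, 6023 AM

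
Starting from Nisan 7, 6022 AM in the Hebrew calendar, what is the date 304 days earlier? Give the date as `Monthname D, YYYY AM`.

Counting 304 days back from JDN 2547325 reaches JDN 2547021, which is Iyar 27, 6021 AM.

Iyar 27, 6021 AM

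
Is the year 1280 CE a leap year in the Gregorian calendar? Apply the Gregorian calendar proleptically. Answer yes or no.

yes

1280 is divisible by 4 and not by 100, so it is a leap year.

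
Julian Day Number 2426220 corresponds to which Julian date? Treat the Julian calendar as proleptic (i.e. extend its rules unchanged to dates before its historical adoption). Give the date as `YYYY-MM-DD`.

1930-08-18

The Gregorian equivalent of JDN 2426220 is 31 August 1930.
In the Julian calendar that day is 1930-08-18.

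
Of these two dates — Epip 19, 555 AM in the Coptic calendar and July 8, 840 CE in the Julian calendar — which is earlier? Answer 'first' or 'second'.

First date → JDN 2027696; second date → JDN 2028057.
JDN 2027696 < JDN 2028057, so the first date is earlier.

first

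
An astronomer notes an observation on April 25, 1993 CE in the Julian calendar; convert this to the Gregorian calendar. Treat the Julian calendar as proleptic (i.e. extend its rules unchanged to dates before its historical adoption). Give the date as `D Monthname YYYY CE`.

For dates in this range the Gregorian date is 13 days ahead of the Julian.
25 April 1993 Julian + 13 days → 8 May 1993 Gregorian.

8 May 1993 CE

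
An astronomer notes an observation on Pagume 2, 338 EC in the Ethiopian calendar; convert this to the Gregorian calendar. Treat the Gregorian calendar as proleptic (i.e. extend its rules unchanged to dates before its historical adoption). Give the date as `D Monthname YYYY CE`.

Both dates share Julian Day Number 1847671; in the Gregorian calendar that is 26 August 346 CE.

26 August 346 CE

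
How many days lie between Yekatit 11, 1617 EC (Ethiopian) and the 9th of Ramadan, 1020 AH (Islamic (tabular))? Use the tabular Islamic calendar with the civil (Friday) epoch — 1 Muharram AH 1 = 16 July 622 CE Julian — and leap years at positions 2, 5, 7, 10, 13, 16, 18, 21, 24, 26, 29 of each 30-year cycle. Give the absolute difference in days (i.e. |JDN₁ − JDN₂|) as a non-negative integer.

First date → JDN 2314625; second date → JDN 2309784.
The interval is |2314625 − 2309784| = 4841 days.

4841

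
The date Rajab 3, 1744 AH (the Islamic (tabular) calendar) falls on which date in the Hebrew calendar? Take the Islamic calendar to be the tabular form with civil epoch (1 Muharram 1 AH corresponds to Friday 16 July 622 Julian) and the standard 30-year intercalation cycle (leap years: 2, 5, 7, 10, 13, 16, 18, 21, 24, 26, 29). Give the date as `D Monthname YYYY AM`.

Julian Day Number of the source date = 2566280.
Converting JDN 2566280 to the Hebrew calendar gives 2 Adar 6074 AM.

2 Adar 6074 AM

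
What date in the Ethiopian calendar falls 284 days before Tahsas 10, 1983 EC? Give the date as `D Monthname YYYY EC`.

The starting date is JDN 2448245; 2448245 − 284 = 2447961.
JDN 2447961 corresponds to 1 Megabit 1982 EC.

1 Megabit 1982 EC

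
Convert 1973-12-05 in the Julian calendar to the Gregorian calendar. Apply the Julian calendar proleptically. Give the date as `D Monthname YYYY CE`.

18 December 1973 CE

At this point the Julian calendar is 13 days behind the Gregorian.
5 December 1973 Julian + 13 days → 18 December 1973 Gregorian.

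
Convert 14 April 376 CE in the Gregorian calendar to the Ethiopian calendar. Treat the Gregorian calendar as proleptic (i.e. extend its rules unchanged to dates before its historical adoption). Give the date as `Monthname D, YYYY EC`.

Julian Day Number of the source date = 1858495.
Converting JDN 1858495 to the Ethiopian calendar gives 18 Miyazya 368 EC.

Miyazya 18, 368 EC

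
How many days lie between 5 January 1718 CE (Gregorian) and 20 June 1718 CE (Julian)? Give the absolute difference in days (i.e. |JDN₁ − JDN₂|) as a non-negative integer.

JDN of the first date = 2348551.
JDN of the second date = 2348728.
|2348728 − 2348551| = 177.

177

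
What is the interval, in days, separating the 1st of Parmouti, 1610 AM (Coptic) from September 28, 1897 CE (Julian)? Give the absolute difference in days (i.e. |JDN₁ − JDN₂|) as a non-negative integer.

1281

First date → JDN 2412927; second date → JDN 2414208.
The interval is |2412927 − 2414208| = 1281 days.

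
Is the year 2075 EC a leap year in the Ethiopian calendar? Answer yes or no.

2075 mod 4 = 3; in the Ethiopian calendar a year is leap when year mod 4 = 3, so it is a leap year.

yes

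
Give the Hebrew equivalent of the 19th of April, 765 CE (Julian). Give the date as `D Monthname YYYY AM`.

Both dates share Julian Day Number 2000583; in the Hebrew calendar that is 23 Nisan 4525 AM.

23 Nisan 4525 AM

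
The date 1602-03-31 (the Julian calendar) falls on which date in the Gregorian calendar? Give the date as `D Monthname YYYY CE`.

10 April 1602 CE

For dates in this range the Gregorian date is 10 days ahead of the Julian.
31 March 1602 Julian + 10 days → 10 April 1602 Gregorian.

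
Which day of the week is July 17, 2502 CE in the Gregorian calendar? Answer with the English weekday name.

Monday

2635094 ≡ 0 (mod 7); counting from Monday = 0 gives Monday.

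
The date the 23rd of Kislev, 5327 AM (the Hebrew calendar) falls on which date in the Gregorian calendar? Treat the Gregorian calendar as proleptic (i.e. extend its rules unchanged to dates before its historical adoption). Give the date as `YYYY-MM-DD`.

1566-12-15

Both dates share Julian Day Number 2293378; in the Gregorian calendar that is 15 December 1566 CE.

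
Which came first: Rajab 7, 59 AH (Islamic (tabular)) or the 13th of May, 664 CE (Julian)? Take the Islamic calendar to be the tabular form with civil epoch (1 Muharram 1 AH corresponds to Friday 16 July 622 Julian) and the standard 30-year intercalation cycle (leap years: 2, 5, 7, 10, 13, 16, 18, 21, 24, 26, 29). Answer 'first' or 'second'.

second

The two dates have Julian Day Numbers 1969176 and 1963717 respectively.
Since 1963717 < 1969176, the second date comes first.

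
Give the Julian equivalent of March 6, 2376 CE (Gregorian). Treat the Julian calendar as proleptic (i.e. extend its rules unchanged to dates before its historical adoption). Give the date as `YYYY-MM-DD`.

At this point the Julian calendar is 16 days behind the Gregorian.
6 March 2376 Gregorian − 16 days → 19 February 2376 Julian.

2376-02-19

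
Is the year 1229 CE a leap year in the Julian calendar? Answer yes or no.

1229 mod 4 = 1, so it is a common year in the Julian calendar.

no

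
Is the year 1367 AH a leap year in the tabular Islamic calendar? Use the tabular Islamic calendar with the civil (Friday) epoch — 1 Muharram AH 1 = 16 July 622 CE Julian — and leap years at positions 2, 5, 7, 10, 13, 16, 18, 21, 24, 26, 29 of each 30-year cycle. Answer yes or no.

no

Year 1367 AH is year 17 of its 30-year cycle; leap positions are 2, 5, 7, 10, 13, 16, 18, 21, 24, 26, 29, so it is a common year (354 days).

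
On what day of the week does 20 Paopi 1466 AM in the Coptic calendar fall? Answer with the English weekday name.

In the Gregorian calendar this is 28 October 1749 (JDN 2360170).
Since JDN mod 7 = 1 (0 = Monday), the day is Tuesday.

Tuesday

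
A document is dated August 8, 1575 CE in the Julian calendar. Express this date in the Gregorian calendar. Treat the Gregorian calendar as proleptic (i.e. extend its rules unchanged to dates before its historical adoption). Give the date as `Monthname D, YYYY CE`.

August 18, 1575 CE

For dates in this range the Gregorian date is 10 days ahead of the Julian.
8 August 1575 Julian + 10 days → 18 August 1575 Gregorian.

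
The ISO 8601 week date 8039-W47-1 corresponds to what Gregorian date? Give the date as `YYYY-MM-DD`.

8039-11-21

ISO week 1 of 8039 is the week containing the first Thursday of 8039.
Week 47, day 1 (Monday) lands on 8039-11-21.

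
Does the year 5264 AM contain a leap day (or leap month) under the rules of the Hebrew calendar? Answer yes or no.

no

Hebrew year 5264 is year 1 of its 19-year Metonic cycle; leap years are at positions 3, 6, 8, 11, 14, 17, 19, so it is a common year (12 months).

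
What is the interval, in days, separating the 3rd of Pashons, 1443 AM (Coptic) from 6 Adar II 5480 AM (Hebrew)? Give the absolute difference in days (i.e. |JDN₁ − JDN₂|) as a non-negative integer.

2610

First date → JDN 2351962; second date → JDN 2349352.
The interval is |2351962 − 2349352| = 2610 days.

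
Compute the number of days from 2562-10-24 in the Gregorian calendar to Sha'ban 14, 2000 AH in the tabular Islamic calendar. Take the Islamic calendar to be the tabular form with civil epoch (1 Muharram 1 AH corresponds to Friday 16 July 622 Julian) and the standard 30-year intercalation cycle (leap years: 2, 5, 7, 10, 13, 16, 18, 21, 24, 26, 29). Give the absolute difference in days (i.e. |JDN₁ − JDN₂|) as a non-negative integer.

First date → JDN 2657108; second date → JDN 2657039.
The interval is |2657108 − 2657039| = 69 days.

69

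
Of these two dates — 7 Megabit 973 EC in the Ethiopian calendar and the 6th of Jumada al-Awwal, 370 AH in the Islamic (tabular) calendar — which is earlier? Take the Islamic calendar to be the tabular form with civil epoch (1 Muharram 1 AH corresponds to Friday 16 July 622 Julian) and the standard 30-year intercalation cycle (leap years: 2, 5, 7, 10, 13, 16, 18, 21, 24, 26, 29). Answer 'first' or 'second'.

second

Converting both to JDN: 2079430 vs 2079324; the smaller is the second.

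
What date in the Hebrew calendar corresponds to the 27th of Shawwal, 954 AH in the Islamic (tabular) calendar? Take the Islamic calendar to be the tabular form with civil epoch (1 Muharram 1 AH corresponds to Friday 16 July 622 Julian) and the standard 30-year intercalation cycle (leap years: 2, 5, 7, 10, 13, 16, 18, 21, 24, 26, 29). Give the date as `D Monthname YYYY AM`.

28 Kislev 5308 AM

Julian Day Number of the source date = 2286443.
Converting JDN 2286443 to the Hebrew calendar gives 28 Kislev 5308 AM.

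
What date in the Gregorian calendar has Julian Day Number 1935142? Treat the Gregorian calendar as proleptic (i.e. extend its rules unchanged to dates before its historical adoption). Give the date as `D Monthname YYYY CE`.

Counting from JDN 2299161 = 15 Oct 1582 gives an offset of -364019 days.

19 February 586 CE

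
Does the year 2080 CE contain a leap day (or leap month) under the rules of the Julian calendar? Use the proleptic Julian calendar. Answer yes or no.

2080 mod 4 = 0, so it is a leap year in the Julian calendar.

yes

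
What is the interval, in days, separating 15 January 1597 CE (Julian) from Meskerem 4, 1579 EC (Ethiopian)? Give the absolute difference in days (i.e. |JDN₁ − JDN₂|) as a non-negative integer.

JDN of the first date = 2304377.
JDN of the second date = 2300588.
|2300588 − 2304377| = 3789.

3789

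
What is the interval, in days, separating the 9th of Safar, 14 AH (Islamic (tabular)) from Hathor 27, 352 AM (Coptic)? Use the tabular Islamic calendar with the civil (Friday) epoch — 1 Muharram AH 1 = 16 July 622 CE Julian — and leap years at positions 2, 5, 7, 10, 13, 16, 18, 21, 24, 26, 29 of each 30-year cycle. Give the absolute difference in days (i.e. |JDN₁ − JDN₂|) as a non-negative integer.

234

First date → JDN 1953085; second date → JDN 1953319.
The interval is |1953085 − 1953319| = 234 days.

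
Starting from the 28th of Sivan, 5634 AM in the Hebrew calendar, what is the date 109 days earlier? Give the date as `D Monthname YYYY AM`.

7 Adar 5634 AM

Counting 109 days back from JDN 2405688 reaches JDN 2405579, which is 7 Adar 5634 AM.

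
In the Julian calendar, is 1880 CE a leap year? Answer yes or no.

1880 mod 4 = 0, so it is a leap year in the Julian calendar.

yes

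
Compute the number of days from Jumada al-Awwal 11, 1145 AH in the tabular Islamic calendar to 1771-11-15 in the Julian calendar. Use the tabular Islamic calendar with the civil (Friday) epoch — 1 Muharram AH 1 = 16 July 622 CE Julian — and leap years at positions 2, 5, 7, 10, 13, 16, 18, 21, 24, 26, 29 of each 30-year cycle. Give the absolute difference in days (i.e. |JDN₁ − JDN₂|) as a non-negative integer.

14271

JDN of the first date = 2353963.
JDN of the second date = 2368234.
|2368234 − 2353963| = 14271.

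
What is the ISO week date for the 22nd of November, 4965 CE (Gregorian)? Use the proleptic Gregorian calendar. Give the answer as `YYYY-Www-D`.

4965-W47-5

The weekday is Friday (ISO weekday 5).
That Friday belongs to ISO week 47 of ISO year 4965.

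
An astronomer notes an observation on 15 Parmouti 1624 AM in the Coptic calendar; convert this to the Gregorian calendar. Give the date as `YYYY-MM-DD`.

Julian Day Number of the source date = 2418055.
Converting JDN 2418055 to the Gregorian calendar gives 23 April 1908 CE.

1908-04-23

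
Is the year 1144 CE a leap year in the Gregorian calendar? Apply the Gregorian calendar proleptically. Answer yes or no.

1144 is divisible by 4 and not by 100, so it is a leap year.

yes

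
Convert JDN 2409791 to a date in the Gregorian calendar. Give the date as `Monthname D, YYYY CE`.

JDN 2451545 is 1 Jan 2000; 2409791 is −41754 days from there.

September 6, 1885 CE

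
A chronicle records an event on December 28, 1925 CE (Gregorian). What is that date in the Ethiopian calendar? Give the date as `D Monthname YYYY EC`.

Julian Day Number of the source date = 2424513.
Converting JDN 2424513 to the Ethiopian calendar gives 19 Tahsas 1918 EC.

19 Tahsas 1918 EC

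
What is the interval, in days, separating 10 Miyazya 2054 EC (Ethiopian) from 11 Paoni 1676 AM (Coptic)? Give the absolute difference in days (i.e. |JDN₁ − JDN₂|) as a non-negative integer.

JDN of the first date = 2474298.
JDN of the second date = 2437104.
|2437104 − 2474298| = 37194.

37194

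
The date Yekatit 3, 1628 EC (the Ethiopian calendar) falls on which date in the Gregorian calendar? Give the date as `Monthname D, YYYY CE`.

Both dates share Julian Day Number 2318635; in the Gregorian calendar that is 8 February 1636 CE.

February 8, 1636 CE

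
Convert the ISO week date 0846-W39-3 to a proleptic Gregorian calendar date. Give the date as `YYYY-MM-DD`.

ISO week 1 of 846 is the week containing the first Thursday of 846.
Week 39, day 3 (Wednesday) lands on 0846-09-26.

0846-09-26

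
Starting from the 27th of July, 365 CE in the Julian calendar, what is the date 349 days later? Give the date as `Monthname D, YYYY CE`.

JDN of the 27th of July, 365 CE = 1854582.
1854582 + 349 = 1854931.
JDN 1854931 in the Julian calendar is July 11, 366 CE.

July 11, 366 CE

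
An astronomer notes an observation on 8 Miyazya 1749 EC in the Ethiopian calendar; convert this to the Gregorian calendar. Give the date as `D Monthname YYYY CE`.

Julian Day Number of the source date = 2362895.
Converting JDN 2362895 to the Gregorian calendar gives 14 April 1757 CE.

14 April 1757 CE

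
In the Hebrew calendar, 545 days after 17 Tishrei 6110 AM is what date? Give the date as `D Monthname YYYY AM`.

2 Nisan 6111 AM

The starting date is JDN 2579288; 2579288 + 545 = 2579833.
JDN 2579833 corresponds to 2 Nisan 6111 AM.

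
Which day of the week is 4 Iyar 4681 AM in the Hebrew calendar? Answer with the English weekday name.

Sunday

In the proleptic Gregorian calendar this is 20 April 921 (JDN 2057558).
2057558 ≡ 6 (mod 7); counting from Monday = 0 gives Sunday.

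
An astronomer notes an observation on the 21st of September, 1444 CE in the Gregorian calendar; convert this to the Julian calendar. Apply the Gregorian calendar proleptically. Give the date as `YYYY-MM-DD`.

1444-09-12

The Julian–Gregorian offset here is 9 days (Julian trailing).
21 September 1444 Gregorian − 9 days → 12 September 1444 Julian.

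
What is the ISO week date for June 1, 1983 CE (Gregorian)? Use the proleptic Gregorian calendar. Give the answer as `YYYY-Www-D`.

The weekday is Wednesday (ISO weekday 3).
That Wednesday belongs to ISO week 22 of ISO year 1983.

1983-W22-3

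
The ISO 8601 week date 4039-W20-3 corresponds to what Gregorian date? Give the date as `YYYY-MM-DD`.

ISO week 1 of 4039 is the week containing the first Thursday of 4039.
Week 20, day 3 (Wednesday) lands on 4039-05-18.

4039-05-18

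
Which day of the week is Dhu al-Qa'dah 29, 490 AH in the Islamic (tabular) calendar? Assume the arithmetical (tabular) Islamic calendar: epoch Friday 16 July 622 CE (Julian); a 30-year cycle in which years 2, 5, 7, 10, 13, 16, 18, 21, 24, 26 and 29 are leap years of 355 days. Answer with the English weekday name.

Equivalently 13 November 1097 Gregorian, JDN 2122048.
2122048 ≡ 5 (mod 7); counting from Monday = 0 gives Saturday.

Saturday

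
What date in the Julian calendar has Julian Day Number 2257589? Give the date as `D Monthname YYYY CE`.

The proleptic Gregorian equivalent of JDN 2257589 is 19 December 1468.
In the Julian calendar that day is 10 December 1468 CE.

10 December 1468 CE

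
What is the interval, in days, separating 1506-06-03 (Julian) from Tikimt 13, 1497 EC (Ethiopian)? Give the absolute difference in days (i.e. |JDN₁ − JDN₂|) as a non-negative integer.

JDN of the first date = 2271278.
JDN of the second date = 2270677.
|2270677 − 2271278| = 601.

601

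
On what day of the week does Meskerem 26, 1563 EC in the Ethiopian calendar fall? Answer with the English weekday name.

In the proleptic Gregorian calendar this is 3 October 1570 (JDN 2294766).
JDN 2294766 mod 7 = 5, and JDN 0 was a Monday, so this is a Saturday.

Saturday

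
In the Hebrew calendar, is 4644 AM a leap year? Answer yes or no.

yes

Hebrew year 4644 is year 8 of its 19-year Metonic cycle; leap years are at positions 3, 6, 8, 11, 14, 17, 19, so it is a leap year (13 months).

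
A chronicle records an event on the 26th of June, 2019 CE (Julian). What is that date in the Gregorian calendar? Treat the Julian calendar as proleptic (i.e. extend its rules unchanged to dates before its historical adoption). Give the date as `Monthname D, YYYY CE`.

July 9, 2019 CE

The Julian–Gregorian offset here is 13 days (Julian trailing).
26 June 2019 Julian + 13 days → 9 July 2019 Gregorian.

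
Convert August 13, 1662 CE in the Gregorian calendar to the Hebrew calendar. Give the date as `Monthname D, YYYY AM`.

Av 28, 5422 AM

Julian Day Number of the source date = 2328318.
Converting JDN 2328318 to the Hebrew calendar gives 28 Av 5422 AM.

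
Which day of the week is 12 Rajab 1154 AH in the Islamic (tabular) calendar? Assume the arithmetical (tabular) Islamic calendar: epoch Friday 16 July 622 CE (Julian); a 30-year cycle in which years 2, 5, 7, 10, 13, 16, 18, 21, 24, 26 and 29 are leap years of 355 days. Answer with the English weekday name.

Saturday

This is JDN 2357213 (23 September 1741 Gregorian).
2357213 ≡ 5 (mod 7); counting from Monday = 0 gives Saturday.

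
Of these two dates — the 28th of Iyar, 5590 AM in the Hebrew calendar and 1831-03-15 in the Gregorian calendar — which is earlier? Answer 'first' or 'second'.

first

First date → JDN 2389594; second date → JDN 2389892.
JDN 2389594 < JDN 2389892, so the first date is earlier.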